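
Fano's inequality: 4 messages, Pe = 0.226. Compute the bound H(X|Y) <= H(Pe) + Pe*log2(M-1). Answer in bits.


H(Pe) = -Pe*log2(Pe) - (1-Pe)*log2(1-Pe) = -0.226*log2(0.226) - 0.774*log2(0.774) = 0.484907 + 0.286066 = 0.771. Pe*log2(M-1) = 0.226*log2(3) = 0.358202. Bound = H(Pe) + Pe*log2(M-1) = 0.484907 + 0.286066 + 0.358202 = 1.1292

1.1292 bits


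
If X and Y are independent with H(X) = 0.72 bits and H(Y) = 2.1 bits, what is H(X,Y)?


For independent variables, H(X,Y) = H(X) + H(Y) = 0.72 + 2.1 = 2.82

2.82 bits


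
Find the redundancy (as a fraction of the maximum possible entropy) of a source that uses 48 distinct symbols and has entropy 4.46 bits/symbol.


H_max = log2(K) = log2(48) = 5.585 bits/symbol. Redundancy = 1 - H/H_max = 1 - 4.46/5.585 = 1 - 0.7986 = 0.2014

0.2014


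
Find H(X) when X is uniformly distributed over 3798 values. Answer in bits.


H = log2(n) = log2(3798) = 11.891

11.891 bits


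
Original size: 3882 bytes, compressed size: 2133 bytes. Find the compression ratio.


Ratio = original / compressed = 3882 / 2133 = 1.82

1.82


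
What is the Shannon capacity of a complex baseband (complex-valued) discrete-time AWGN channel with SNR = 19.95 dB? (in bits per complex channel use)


SNR_linear = 10^(19.95/10) = 98.8553; C = log2(1 + SNR_linear) = log2(1 + 98.8553) = 6.6418

6.6418 bits/channel use


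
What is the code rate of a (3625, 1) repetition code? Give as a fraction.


Rate = k/n = 1/3625

1/3625


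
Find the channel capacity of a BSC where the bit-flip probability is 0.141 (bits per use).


H(p) = -p*log2(p) - (1-p)*log2(1-p) = -0.141*log2(0.141) - 0.859*log2(0.859) = 0.398499 + 0.188353 = 0.5869. C = 1 - H(p) = 1 - 0.5869 = 0.4131

0.4131 bits


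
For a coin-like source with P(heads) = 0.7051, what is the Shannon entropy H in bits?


H = -p*log2(p) - (1-p)*log2(1-p). -0.7051*log2(0.7051) = 0.355441; -0.2949*log2(0.2949) = 0.519526. H = 0.355441 + 0.519526 = 0.875

0.875 bits


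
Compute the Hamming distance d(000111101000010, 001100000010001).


Count differing positions: . . ^ . ^ ^ ^ . ^ . ^ . . ^ ^ = 8 differences

8


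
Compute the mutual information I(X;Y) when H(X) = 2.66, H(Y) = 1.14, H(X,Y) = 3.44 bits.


I(X;Y) = H(X) + H(Y) - H(X,Y) = 2.66 + 1.14 - 3.44 = 0.36

0.36 bits


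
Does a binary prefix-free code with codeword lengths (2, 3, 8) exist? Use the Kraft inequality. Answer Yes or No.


Kraft sum = sum(2^(-l_i)) = 0.3789, need <= 1. Result: satisfied (a binary prefix-free code with these lengths exists)

Yes


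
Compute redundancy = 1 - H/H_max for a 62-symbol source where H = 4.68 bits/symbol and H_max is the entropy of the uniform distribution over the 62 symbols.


H_max = log2(K) = log2(62) = 5.9542 bits/symbol. Redundancy = 1 - H/H_max = 1 - 4.68/5.9542 = 1 - 0.786 = 0.214

0.214


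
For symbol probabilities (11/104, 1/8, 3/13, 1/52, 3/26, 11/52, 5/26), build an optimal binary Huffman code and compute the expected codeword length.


Huffman construction (repeatedly merge the two least-probable nodes; each merge adds 1 bit to every symbol beneath it): 1/52 + 11/104 = 1/8; 3/26 + 1/8 = 25/104; 1/8 + 5/26 = 33/104; 11/52 + 3/13 = 23/52; 25/104 + 33/104 = 29/52; 23/52 + 29/52 = 1. Resulting codeword lengths (in the order the probabilities were given): (4, 3, 2, 4, 3, 2, 3). L_avg = sum(p_i * l_i) = 11/104*4 + 1/8*3 + 3/13*2 + 1/52*4 + 3/26*3 + 11/52*2 + 5/26*3 = 279/104 = 2.6827

2.6827 bits


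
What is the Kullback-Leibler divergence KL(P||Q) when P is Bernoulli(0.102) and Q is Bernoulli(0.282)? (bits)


KL = p*log2(p/q) + (1-p)*log2((1-p)/(1-q)) = 0.102*log2(0.102/0.282) + 0.898*log2(0.898/0.718) = 0.1402

0.1402 bits


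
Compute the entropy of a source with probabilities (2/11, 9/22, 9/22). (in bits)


H = -sum(p_i * log2(p_i)). Terms: -(2/11)*log2(2/11) = 0.447169; -(9/22)*log2(9/22) = 0.527525; -(9/22)*log2(9/22) = 0.527525. H = 0.447169 + 0.527525 + 0.527525 = 1.5022

1.5022 bits


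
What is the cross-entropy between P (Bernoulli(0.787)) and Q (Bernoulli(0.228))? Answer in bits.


H(P,Q) = -p*log2(q) - (1-p)*log2(1-q). -0.787*log2(0.228) = 1.678588; -0.213*log2(0.772) = 0.079519. H(P,Q) = 1.678588 + 0.079519 = 1.7581

1.7581 bits


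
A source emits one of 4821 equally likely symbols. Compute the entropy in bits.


H = log2(n) = log2(4821) = 12.2351

12.2351 bits


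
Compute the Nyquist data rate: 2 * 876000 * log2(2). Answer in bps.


Rate = 2 * B * log2(M) = 2 * 876000 * 1.0 = 1752000.0

1752000.0 bps


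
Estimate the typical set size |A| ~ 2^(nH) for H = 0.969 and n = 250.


log2|A_typical| = nH = 250 * 0.969 = 242.25, so |A_typical| ~ 2^242.25 = 8.405e+72

8.405e+72


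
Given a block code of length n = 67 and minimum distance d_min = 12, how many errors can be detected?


Detection capability = d_min - 1 = 12 - 1 = 11

11 errors


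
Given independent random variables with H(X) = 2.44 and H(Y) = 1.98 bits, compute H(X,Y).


For independent variables, H(X,Y) = H(X) + H(Y) = 2.44 + 1.98 = 4.42

4.42 bits


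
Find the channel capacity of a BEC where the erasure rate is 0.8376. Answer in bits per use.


C = 1 - epsilon = 1 - 0.8376 = 0.1624

0.1624 bits


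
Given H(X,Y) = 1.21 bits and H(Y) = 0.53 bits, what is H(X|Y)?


H(X|Y) = H(X,Y) - H(Y) = 1.21 - 0.53 = 0.68

0.68 bits


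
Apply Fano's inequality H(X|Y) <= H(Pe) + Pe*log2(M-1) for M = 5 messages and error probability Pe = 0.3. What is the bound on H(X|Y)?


H(Pe) = -Pe*log2(Pe) - (1-Pe)*log2(1-Pe) = -0.3*log2(0.3) - 0.7*log2(0.7) = 0.521090 + 0.360201 = 0.8813. Pe*log2(M-1) = 0.3*log2(4) = 0.600000. Bound = H(Pe) + Pe*log2(M-1) = 0.521090 + 0.360201 + 0.600000 = 1.4813

1.4813 bits


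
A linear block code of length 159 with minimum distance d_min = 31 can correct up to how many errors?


Correction capability = floor((d-1)/2) = floor((31-1)/2) = 15

15 errors


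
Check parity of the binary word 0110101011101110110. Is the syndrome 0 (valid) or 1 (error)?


Syndrome = XOR of all bits = 0 XOR 1 XOR 1 XOR 0 XOR 1 XOR 0 XOR 1 XOR 0 XOR 1 XOR 1 XOR 1 XOR 0 XOR 1 XOR 1 XOR 1 XOR 0 XOR 1 XOR 1 XOR 0 = 0

0


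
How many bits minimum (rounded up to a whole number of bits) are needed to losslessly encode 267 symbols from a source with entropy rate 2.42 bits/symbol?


Minimum bits >= n * H = 267 * 2.42 = 646.14, rounded up to a whole number of bits = 647

647 bits


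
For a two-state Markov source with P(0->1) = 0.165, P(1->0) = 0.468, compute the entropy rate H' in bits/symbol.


Stationary distribution: pi_0 = p10/(p01+p10) = 0.7393, pi_1 = 0.2607. Entropy rate H' = pi_0*H(p01) + pi_1*H(p10) = 0.7393*0.6461 + 0.2607*0.997 = 0.7376

0.7376 bits/symbol


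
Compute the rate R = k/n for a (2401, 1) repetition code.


Rate = k/n = 1/2401

1/2401


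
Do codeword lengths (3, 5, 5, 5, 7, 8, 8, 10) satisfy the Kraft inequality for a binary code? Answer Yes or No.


Kraft sum = sum(2^(-l_i)) = 0.2354, need <= 1. Result: satisfied (a binary prefix-free code with these lengths exists)

Yes


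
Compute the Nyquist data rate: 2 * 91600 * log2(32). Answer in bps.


Rate = 2 * B * log2(M) = 2 * 91600 * 5.0 = 916000.0

916000.0 bps


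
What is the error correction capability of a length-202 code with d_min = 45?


Correction capability = floor((d-1)/2) = floor((45-1)/2) = 22

22 errors


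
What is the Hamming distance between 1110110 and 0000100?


Count differing positions: ^ ^ ^ . . ^ . = 4 differences

4


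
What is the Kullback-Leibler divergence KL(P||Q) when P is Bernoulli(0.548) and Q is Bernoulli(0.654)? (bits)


KL = p*log2(p/q) + (1-p)*log2((1-p)/(1-q)) = 0.548*log2(0.548/0.654) + 0.452*log2(0.452/0.346) = 0.0345

0.0345 bits


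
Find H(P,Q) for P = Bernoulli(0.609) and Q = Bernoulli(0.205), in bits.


H(P,Q) = -p*log2(q) - (1-p)*log2(1-q). -0.609*log2(0.205) = 1.392359; -0.391*log2(0.795) = 0.129411. H(P,Q) = 1.392359 + 0.129411 = 1.5218

1.5218 bits


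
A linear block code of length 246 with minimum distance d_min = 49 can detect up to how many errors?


Detection capability = d_min - 1 = 49 - 1 = 48

48 errors


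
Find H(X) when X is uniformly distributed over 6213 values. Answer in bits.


H = log2(n) = log2(6213) = 12.6011

12.6011 bits


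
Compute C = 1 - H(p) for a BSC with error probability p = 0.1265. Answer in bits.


H(p) = -p*log2(p) - (1-p)*log2(1-p) = -0.1265*log2(0.1265) - 0.8735*log2(0.8735) = 0.377323 + 0.170438 = 0.5478. C = 1 - H(p) = 1 - 0.5478 = 0.4522

0.4522 bits


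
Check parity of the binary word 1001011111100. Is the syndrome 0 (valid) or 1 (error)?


Syndrome = XOR of all bits = 1 XOR 0 XOR 0 XOR 1 XOR 0 XOR 1 XOR 1 XOR 1 XOR 1 XOR 1 XOR 1 XOR 0 XOR 0 = 0

0


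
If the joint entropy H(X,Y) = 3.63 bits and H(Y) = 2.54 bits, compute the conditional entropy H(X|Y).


H(X|Y) = H(X,Y) - H(Y) = 3.63 - 2.54 = 1.09

1.09 bits


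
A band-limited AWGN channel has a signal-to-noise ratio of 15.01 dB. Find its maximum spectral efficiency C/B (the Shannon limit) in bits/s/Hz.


SNR_linear = 10^(15.01/10) = 31.6957; C/B = log2(1 + SNR_linear) = log2(1 + 31.6957) = 5.031

5.031 bits/s/Hz


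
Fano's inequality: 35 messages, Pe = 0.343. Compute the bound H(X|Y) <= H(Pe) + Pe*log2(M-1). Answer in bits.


H(Pe) = -Pe*log2(Pe) - (1-Pe)*log2(1-Pe) = -0.343*log2(0.343) - 0.657*log2(0.657) = 0.529496 + 0.398165 = 0.9277. Pe*log2(M-1) = 0.343*log2(34) = 1.745000. Bound = H(Pe) + Pe*log2(M-1) = 0.529496 + 0.398165 + 1.745000 = 2.6727

2.6727 bits


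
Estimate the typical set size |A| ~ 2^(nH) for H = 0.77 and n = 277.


log2|A_typical| = nH = 277 * 0.77 = 213.29, so |A_typical| ~ 2^213.29 = 1.609e+64

1.609e+64


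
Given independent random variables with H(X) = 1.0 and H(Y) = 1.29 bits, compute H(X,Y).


For independent variables, H(X,Y) = H(X) + H(Y) = 1.0 + 1.29 = 2.29

2.29 bits


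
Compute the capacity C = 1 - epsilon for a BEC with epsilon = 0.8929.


C = 1 - epsilon = 1 - 0.8929 = 0.1071

0.1071 bits


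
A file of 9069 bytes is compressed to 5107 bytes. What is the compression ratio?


Ratio = original / compressed = 9069 / 5107 = 1.7758

1.7758


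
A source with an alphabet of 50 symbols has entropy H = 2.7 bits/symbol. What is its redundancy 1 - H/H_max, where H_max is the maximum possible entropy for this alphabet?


H_max = log2(K) = log2(50) = 5.6439 bits/symbol. Redundancy = 1 - H/H_max = 1 - 2.7/5.6439 = 1 - 0.4784 = 0.5216

0.5216


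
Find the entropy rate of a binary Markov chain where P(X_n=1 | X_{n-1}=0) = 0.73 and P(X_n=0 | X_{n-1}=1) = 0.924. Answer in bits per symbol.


Stationary distribution: pi_0 = p10/(p01+p10) = 0.5586, pi_1 = 0.4414. Entropy rate H' = pi_0*H(p01) + pi_1*H(p10) = 0.5586*0.8415 + 0.4414*0.3879 = 0.6413

0.6413 bits/symbol


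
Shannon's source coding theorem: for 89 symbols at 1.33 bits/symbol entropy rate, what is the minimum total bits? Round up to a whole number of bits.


Minimum bits >= n * H = 89 * 1.33 = 118.37, rounded up to a whole number of bits = 119

119 bits


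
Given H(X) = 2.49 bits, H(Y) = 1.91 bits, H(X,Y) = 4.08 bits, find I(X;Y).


I(X;Y) = H(X) + H(Y) - H(X,Y) = 2.49 + 1.91 - 4.08 = 0.32

0.32 bits


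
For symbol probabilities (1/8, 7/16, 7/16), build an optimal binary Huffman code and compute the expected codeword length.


Huffman construction (repeatedly merge the two least-probable nodes; each merge adds 1 bit to every symbol beneath it): 1/8 + 7/16 = 9/16; 7/16 + 9/16 = 1. Resulting codeword lengths (in the order the probabilities were given): (2, 2, 1). L_avg = sum(p_i * l_i) = 1/8*2 + 7/16*2 + 7/16*1 = 25/16 = 1.5625

1.5625 bits


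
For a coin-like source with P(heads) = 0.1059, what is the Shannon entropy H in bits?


H = -p*log2(p) - (1-p)*log2(1-p). -0.1059*log2(0.1059) = 0.343034; -0.8941*log2(0.8941) = 0.144390. H = 0.343034 + 0.144390 = 0.4874

0.4874 bits


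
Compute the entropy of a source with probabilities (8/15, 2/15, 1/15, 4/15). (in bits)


H = -sum(p_i * log2(p_i)). Terms: -(8/15)*log2(8/15) = 0.483675; -(2/15)*log2(2/15) = 0.387585; -(1/15)*log2(1/15) = 0.260459; -(4/15)*log2(4/15) = 0.508504. H = 0.483675 + 0.387585 + 0.260459 + 0.508504 = 1.6402

1.6402 bits


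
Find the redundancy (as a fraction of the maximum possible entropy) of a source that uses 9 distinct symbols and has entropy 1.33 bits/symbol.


H_max = log2(K) = log2(9) = 3.1699 bits/symbol. Redundancy = 1 - H/H_max = 1 - 1.33/3.1699 = 1 - 0.4196 = 0.5804

0.5804


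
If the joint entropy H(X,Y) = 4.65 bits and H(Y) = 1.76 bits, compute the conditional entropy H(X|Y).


H(X|Y) = H(X,Y) - H(Y) = 4.65 - 1.76 = 2.89

2.89 bits


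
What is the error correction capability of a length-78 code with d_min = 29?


Correction capability = floor((d-1)/2) = floor((29-1)/2) = 14

14 errors


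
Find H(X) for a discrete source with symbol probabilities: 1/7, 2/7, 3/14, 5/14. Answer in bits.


H = -sum(p_i * log2(p_i)). Terms: -(1/7)*log2(1/7) = 0.401051; -(2/7)*log2(2/7) = 0.516387; -(3/14)*log2(3/14) = 0.476227; -(5/14)*log2(5/14) = 0.530510. H = 0.401051 + 0.516387 + 0.476227 + 0.530510 = 1.9242

1.9242 bits


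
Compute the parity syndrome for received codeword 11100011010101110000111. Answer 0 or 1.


Syndrome = XOR of all bits = 1 XOR 1 XOR 1 XOR 0 XOR 0 XOR 0 XOR 1 XOR 1 XOR 0 XOR 1 XOR 0 XOR 1 XOR 0 XOR 1 XOR 1 XOR 1 XOR 0 XOR 0 XOR 0 XOR 0 XOR 1 XOR 1 XOR 1 = 1

1


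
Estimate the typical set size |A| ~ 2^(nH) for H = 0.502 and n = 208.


log2|A_typical| = nH = 208 * 0.502 = 104.416, so |A_typical| ~ 2^104.416 = 2.706e+31

2.706e+31


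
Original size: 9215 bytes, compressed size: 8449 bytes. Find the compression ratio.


Ratio = original / compressed = 9215 / 8449 = 1.0907

1.0907


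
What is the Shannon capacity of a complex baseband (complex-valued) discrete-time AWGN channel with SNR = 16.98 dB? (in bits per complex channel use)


SNR_linear = 10^(16.98/10) = 49.8884; C = log2(1 + SNR_linear) = log2(1 + 49.8884) = 5.6693

5.6693 bits/channel use


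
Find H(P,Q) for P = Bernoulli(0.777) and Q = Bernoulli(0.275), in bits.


H(P,Q) = -p*log2(q) - (1-p)*log2(1-q). -0.777*log2(0.275) = 1.447160; -0.223*log2(0.725) = 0.103460. H(P,Q) = 1.447160 + 0.103460 = 1.5506

1.5506 bits


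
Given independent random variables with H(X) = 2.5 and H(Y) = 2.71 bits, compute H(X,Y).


For independent variables, H(X,Y) = H(X) + H(Y) = 2.5 + 2.71 = 5.21

5.21 bits


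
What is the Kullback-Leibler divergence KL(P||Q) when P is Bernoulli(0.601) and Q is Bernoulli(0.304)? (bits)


KL = p*log2(p/q) + (1-p)*log2((1-p)/(1-q)) = 0.601*log2(0.601/0.304) + 0.399*log2(0.399/0.696) = 0.2707

0.2707 bits


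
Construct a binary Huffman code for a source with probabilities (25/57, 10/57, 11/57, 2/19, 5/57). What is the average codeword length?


Huffman construction (repeatedly merge the two least-probable nodes; each merge adds 1 bit to every symbol beneath it): 5/57 + 2/19 = 11/57; 10/57 + 11/57 = 7/19; 11/57 + 7/19 = 32/57; 25/57 + 32/57 = 1. Resulting codeword lengths (in the order the probabilities were given): (1, 3, 3, 3, 3). L_avg = sum(p_i * l_i) = 25/57*1 + 10/57*3 + 11/57*3 + 2/19*3 + 5/57*3 = 121/57 = 2.1228

2.1228 bits


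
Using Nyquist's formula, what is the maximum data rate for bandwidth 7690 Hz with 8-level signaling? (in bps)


Rate = 2 * B * log2(M) = 2 * 7690 * 3.0 = 46140.0

46140.0 bps


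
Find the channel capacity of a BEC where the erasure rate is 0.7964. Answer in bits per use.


C = 1 - epsilon = 1 - 0.7964 = 0.2036

0.2036 bits


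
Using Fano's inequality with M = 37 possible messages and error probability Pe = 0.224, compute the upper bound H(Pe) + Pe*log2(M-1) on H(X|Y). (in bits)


H(Pe) = -Pe*log2(Pe) - (1-Pe)*log2(1-Pe) = -0.224*log2(0.224) - 0.776*log2(0.776) = 0.483488 + 0.283916 = 0.7674. Pe*log2(M-1) = 0.224*log2(36) = 1.158063. Bound = H(Pe) + Pe*log2(M-1) = 0.483488 + 0.283916 + 1.158063 = 1.9255

1.9255 bits


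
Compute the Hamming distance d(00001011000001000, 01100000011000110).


Count differing positions: . ^ ^ . ^ . ^ ^ . ^ ^ . . ^ ^ ^ . = 10 differences

10


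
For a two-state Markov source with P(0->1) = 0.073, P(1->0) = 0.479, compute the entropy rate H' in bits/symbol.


Stationary distribution: pi_0 = p10/(p01+p10) = 0.8678, pi_1 = 0.1322. Entropy rate H' = pi_0*H(p01) + pi_1*H(p10) = 0.8678*0.377 + 0.1322*0.9987 = 0.4592

0.4592 bits/symbol


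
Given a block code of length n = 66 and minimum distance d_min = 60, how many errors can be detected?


Detection capability = d_min - 1 = 60 - 1 = 59

59 errors


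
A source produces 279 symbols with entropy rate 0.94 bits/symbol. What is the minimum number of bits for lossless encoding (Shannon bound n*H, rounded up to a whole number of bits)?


Minimum bits >= n * H = 279 * 0.94 = 262.26, rounded up to a whole number of bits = 263

263 bits


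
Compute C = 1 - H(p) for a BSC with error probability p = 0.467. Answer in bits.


H(p) = -p*log2(p) - (1-p)*log2(1-p) = -0.467*log2(0.467) - 0.533*log2(0.533) = 0.513002 + 0.483853 = 0.9969. C = 1 - H(p) = 1 - 0.9969 = 0.0031

0.0031 bits


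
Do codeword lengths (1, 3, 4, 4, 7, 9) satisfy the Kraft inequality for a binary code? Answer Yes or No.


Kraft sum = sum(2^(-l_i)) = 0.7598, need <= 1. Result: satisfied (a binary prefix-free code with these lengths exists)

Yes


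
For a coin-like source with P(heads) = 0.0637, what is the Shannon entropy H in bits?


H = -p*log2(p) - (1-p)*log2(1-p). -0.0637*log2(0.0637) = 0.253052; -0.9363*log2(0.9363) = 0.088908. H = 0.253052 + 0.088908 = 0.342

0.342 bits


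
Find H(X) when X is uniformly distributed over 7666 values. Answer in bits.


H = log2(n) = log2(7666) = 12.9043

12.9043 bits


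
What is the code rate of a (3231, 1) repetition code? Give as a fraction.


Rate = k/n = 1/3231

1/3231


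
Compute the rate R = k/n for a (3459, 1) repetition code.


Rate = k/n = 1/3459

1/3459


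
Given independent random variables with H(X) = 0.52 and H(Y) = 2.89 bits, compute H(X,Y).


For independent variables, H(X,Y) = H(X) + H(Y) = 0.52 + 2.89 = 3.41

3.41 bits


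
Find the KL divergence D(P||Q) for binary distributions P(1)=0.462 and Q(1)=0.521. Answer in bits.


KL = p*log2(p/q) + (1-p)*log2((1-p)/(1-q)) = 0.462*log2(0.462/0.521) + 0.538*log2(0.538/0.479) = 0.0101

0.0101 bits


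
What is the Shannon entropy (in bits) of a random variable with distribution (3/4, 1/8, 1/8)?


H = -sum(p_i * log2(p_i)). Terms: -(3/4)*log2(3/4) = 0.311278; -(1/8)*log2(1/8) = 0.375000; -(1/8)*log2(1/8) = 0.375000. H = 0.311278 + 0.375000 + 0.375000 = 1.0613

1.0613 bits


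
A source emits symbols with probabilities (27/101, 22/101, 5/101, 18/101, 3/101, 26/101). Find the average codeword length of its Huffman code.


Huffman construction (repeatedly merge the two least-probable nodes; each merge adds 1 bit to every symbol beneath it): 3/101 + 5/101 = 8/101; 8/101 + 18/101 = 26/101; 22/101 + 26/101 = 48/101; 26/101 + 27/101 = 53/101; 48/101 + 53/101 = 1. Resulting codeword lengths (in the order the probabilities were given): (2, 2, 4, 3, 4, 2). L_avg = sum(p_i * l_i) = 27/101*2 + 22/101*2 + 5/101*4 + 18/101*3 + 3/101*4 + 26/101*2 = 236/101 = 2.3366

2.3366 bits


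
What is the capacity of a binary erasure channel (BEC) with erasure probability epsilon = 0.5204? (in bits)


C = 1 - epsilon = 1 - 0.5204 = 0.4796

0.4796 bits


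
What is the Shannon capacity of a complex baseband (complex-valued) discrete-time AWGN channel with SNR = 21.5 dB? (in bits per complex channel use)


SNR_linear = 10^(21.5/10) = 141.2538; C = log2(1 + SNR_linear) = log2(1 + 141.2538) = 7.1523

7.1523 bits/channel use


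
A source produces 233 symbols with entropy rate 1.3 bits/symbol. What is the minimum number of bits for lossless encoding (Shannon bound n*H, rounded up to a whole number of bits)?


Minimum bits >= n * H = 233 * 1.3 = 302.9, rounded up to a whole number of bits = 303

303 bits


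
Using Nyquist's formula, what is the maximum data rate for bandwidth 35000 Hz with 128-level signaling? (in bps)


Rate = 2 * B * log2(M) = 2 * 35000 * 7.0 = 490000.0

490000.0 bps


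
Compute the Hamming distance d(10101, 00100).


Count differing positions: ^ . . . ^ = 2 differences

2


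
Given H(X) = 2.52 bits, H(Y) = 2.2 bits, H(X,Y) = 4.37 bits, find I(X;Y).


I(X;Y) = H(X) + H(Y) - H(X,Y) = 2.52 + 2.2 - 4.37 = 0.35

0.35 bits


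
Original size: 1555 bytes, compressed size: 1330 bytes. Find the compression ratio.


Ratio = original / compressed = 1555 / 1330 = 1.1692

1.1692


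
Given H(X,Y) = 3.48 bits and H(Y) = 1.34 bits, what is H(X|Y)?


H(X|Y) = H(X,Y) - H(Y) = 3.48 - 1.34 = 2.14

2.14 bits


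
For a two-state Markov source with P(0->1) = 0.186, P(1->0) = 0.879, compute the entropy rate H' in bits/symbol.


Stationary distribution: pi_0 = p10/(p01+p10) = 0.8254, pi_1 = 0.1746. Entropy rate H' = pi_0*H(p01) + pi_1*H(p10) = 0.8254*0.693 + 0.1746*0.5322 = 0.6649

0.6649 bits/symbol


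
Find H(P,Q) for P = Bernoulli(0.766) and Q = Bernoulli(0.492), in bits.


H(P,Q) = -p*log2(q) - (1-p)*log2(1-q). -0.766*log2(0.492) = 0.783825; -0.234*log2(0.508) = 0.228641. H(P,Q) = 0.783825 + 0.228641 = 1.0125

1.0125 bits


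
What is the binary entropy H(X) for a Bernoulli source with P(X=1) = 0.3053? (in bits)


H = -p*log2(p) - (1-p)*log2(1-p). -0.3053*log2(0.3053) = 0.522582; -0.6947*log2(0.6947) = 0.365091. H = 0.522582 + 0.365091 = 0.8877

0.8877 bits


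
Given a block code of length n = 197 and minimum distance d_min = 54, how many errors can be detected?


Detection capability = d_min - 1 = 54 - 1 = 53

53 errors


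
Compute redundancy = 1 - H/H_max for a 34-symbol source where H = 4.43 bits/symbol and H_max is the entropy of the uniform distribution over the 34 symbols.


H_max = log2(K) = log2(34) = 5.0875 bits/symbol. Redundancy = 1 - H/H_max = 1 - 4.43/5.0875 = 1 - 0.8708 = 0.1292

0.1292


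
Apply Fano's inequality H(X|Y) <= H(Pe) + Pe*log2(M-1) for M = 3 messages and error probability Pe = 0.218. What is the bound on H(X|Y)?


H(Pe) = -Pe*log2(Pe) - (1-Pe)*log2(1-Pe) = -0.218*log2(0.218) - 0.782*log2(0.782) = 0.479077 + 0.277422 = 0.7565. Pe*log2(M-1) = 0.218*log2(2) = 0.218000. Bound = H(Pe) + Pe*log2(M-1) = 0.479077 + 0.277422 + 0.218000 = 0.9745

0.9745 bits


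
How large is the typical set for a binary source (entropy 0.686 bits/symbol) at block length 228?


log2|A_typical| = nH = 228 * 0.686 = 156.408, so |A_typical| ~ 2^156.408 = 1.212e+47

1.212e+47


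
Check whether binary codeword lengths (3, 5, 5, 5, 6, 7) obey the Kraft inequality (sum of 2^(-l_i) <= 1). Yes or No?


Kraft sum = sum(2^(-l_i)) = 0.2422, need <= 1. Result: satisfied (a binary prefix-free code with these lengths exists)

Yes


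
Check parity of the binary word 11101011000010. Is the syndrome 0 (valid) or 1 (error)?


Syndrome = XOR of all bits = 1 XOR 1 XOR 1 XOR 0 XOR 1 XOR 0 XOR 1 XOR 1 XOR 0 XOR 0 XOR 0 XOR 0 XOR 1 XOR 0 = 1

1


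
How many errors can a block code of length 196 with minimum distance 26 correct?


Correction capability = floor((d-1)/2) = floor((26-1)/2) = 12

12 errors


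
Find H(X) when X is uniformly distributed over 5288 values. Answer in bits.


H = log2(n) = log2(5288) = 12.3685

12.3685 bits


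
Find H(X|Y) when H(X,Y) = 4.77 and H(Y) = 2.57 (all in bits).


H(X|Y) = H(X,Y) - H(Y) = 4.77 - 2.57 = 2.2

2.2 bits


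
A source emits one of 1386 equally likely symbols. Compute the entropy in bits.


H = log2(n) = log2(1386) = 10.4367

10.4367 bits


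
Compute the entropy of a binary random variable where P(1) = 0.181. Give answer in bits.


H = -p*log2(p) - (1-p)*log2(1-p). -0.181*log2(0.181) = 0.446335; -0.819*log2(0.819) = 0.235925. H = 0.446335 + 0.235925 = 0.6823

0.6823 bits


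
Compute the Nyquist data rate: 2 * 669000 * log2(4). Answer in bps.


Rate = 2 * B * log2(M) = 2 * 669000 * 2.0 = 2676000.0

2676000.0 bps


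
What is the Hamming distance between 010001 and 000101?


Count differing positions: . ^ . ^ . . = 2 differences

2


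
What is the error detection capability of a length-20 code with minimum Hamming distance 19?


Detection capability = d_min - 1 = 19 - 1 = 18

18 errors


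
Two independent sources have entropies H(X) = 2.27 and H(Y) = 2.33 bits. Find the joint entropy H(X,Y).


For independent variables, H(X,Y) = H(X) + H(Y) = 2.27 + 2.33 = 4.6

4.6 bits


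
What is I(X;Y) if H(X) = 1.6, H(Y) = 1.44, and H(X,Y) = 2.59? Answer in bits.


I(X;Y) = H(X) + H(Y) - H(X,Y) = 1.6 + 1.44 - 2.59 = 0.45

0.45 bits


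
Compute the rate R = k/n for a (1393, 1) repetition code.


Rate = k/n = 1/1393

1/1393


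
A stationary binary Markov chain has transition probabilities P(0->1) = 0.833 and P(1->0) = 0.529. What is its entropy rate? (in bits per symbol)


Stationary distribution: pi_0 = p10/(p01+p10) = 0.3884, pi_1 = 0.6116. Entropy rate H' = pi_0*H(p01) + pi_1*H(p10) = 0.3884*0.6508 + 0.6116*0.9976 = 0.8629

0.8629 bits/symbol


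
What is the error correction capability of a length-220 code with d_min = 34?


Correction capability = floor((d-1)/2) = floor((34-1)/2) = 16

16 errors


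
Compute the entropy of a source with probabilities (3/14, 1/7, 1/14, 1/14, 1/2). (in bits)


H = -sum(p_i * log2(p_i)). Terms: -(3/14)*log2(3/14) = 0.476227; -(1/7)*log2(1/7) = 0.401051; -(1/14)*log2(1/14) = 0.271954; -(1/14)*log2(1/14) = 0.271954; -(1/2)*log2(1/2) = 0.500000. H = 0.476227 + 0.401051 + 0.271954 + 0.271954 + 0.500000 = 1.9212

1.9212 bits


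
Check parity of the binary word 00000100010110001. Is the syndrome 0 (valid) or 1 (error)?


Syndrome = XOR of all bits = 0 XOR 0 XOR 0 XOR 0 XOR 0 XOR 1 XOR 0 XOR 0 XOR 0 XOR 1 XOR 0 XOR 1 XOR 1 XOR 0 XOR 0 XOR 0 XOR 1 = 1

1


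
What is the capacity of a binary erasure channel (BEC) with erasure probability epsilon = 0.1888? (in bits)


C = 1 - epsilon = 1 - 0.1888 = 0.8112

0.8112 bits


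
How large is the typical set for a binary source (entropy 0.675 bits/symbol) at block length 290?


log2|A_typical| = nH = 290 * 0.675 = 195.75, so |A_typical| ~ 2^195.75 = 8.445e+58

8.445e+58


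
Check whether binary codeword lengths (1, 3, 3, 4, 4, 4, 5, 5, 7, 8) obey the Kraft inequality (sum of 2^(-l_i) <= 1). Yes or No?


Kraft sum = sum(2^(-l_i)) = 1.0117, need <= 1. Result: violated (a binary prefix-free code with these lengths cannot exist)

No


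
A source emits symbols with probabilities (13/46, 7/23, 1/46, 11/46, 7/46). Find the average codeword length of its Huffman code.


Huffman construction (repeatedly merge the two least-probable nodes; each merge adds 1 bit to every symbol beneath it): 1/46 + 7/46 = 4/23; 4/23 + 11/46 = 19/46; 13/46 + 7/23 = 27/46; 19/46 + 27/46 = 1. Resulting codeword lengths (in the order the probabilities were given): (2, 2, 3, 2, 3). L_avg = sum(p_i * l_i) = 13/46*2 + 7/23*2 + 1/46*3 + 11/46*2 + 7/46*3 = 50/23 = 2.1739

2.1739 bits


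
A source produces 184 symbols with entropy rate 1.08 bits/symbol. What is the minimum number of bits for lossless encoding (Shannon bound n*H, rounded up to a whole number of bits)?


Minimum bits >= n * H = 184 * 1.08 = 198.72, rounded up to a whole number of bits = 199

199 bits


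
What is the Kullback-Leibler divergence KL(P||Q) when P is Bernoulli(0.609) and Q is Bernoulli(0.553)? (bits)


KL = p*log2(p/q) + (1-p)*log2((1-p)/(1-q)) = 0.609*log2(0.609/0.553) + 0.391*log2(0.391/0.447) = 0.0092

0.0092 bits


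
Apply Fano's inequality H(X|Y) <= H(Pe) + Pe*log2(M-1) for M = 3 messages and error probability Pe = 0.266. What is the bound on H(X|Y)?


H(Pe) = -Pe*log2(Pe) - (1-Pe)*log2(1-Pe) = -0.266*log2(0.266) - 0.734*log2(0.734) = 0.508193 + 0.327473 = 0.8357. Pe*log2(M-1) = 0.266*log2(2) = 0.266000. Bound = H(Pe) + Pe*log2(M-1) = 0.508193 + 0.327473 + 0.266000 = 1.1017

1.1017 bits


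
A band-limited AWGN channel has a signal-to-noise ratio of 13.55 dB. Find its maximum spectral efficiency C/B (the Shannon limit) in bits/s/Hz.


SNR_linear = 10^(13.55/10) = 22.6464; C/B = log2(1 + SNR_linear) = log2(1 + 22.6464) = 4.5636

4.5636 bits/s/Hz


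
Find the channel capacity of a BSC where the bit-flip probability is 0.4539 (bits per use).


H(p) = -p*log2(p) - (1-p)*log2(1-p) = -0.4539*log2(0.4539) - 0.5461*log2(0.5461) = 0.517243 + 0.476616 = 0.9939. C = 1 - H(p) = 1 - 0.9939 = 0.0061

0.0061 bits


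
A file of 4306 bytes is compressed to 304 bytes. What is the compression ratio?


Ratio = original / compressed = 4306 / 304 = 14.1645

14.1645


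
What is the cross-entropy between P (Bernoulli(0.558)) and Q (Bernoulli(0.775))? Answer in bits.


H(P,Q) = -p*log2(q) - (1-p)*log2(1-q). -0.558*log2(0.775) = 0.205194; -0.442*log2(0.225) = 0.951185. H(P,Q) = 0.205194 + 0.951185 = 1.1564

1.1564 bits


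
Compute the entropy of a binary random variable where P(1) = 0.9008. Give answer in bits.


H = -p*log2(p) - (1-p)*log2(1-p). -0.9008*log2(0.9008) = 0.135770; -0.0992*log2(0.0992) = 0.330685. H = 0.135770 + 0.330685 = 0.4665

0.4665 bits


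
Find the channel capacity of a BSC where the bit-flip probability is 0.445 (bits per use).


H(p) = -p*log2(p) - (1-p)*log2(1-p) = -0.445*log2(0.445) - 0.555*log2(0.555) = 0.519815 + 0.471439 = 0.9913. C = 1 - H(p) = 1 - 0.9913 = 0.0087

0.0087 bits


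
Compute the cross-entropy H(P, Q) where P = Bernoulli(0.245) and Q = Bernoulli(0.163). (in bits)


H(P,Q) = -p*log2(q) - (1-p)*log2(1-q). -0.245*log2(0.163) = 0.641179; -0.755*log2(0.837) = 0.193809. H(P,Q) = 0.641179 + 0.193809 = 0.835

0.835 bits


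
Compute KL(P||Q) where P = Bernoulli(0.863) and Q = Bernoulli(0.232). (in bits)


KL = p*log2(p/q) + (1-p)*log2((1-p)/(1-q)) = 0.863*log2(0.863/0.232) + 0.137*log2(0.137/0.768) = 1.2949

1.2949 bits


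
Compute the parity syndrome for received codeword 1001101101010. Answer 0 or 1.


Syndrome = XOR of all bits = 1 XOR 0 XOR 0 XOR 1 XOR 1 XOR 0 XOR 1 XOR 1 XOR 0 XOR 1 XOR 0 XOR 1 XOR 0 = 1

1


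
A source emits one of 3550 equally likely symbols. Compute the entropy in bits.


H = log2(n) = log2(3550) = 11.7936

11.7936 bits


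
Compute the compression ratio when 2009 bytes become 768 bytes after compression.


Ratio = original / compressed = 2009 / 768 = 2.6159

2.6159


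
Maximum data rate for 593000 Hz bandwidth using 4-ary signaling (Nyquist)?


Rate = 2 * B * log2(M) = 2 * 593000 * 2.0 = 2372000.0

2372000.0 bps


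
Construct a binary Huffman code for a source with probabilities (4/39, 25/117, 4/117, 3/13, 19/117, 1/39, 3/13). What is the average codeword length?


Huffman construction (repeatedly merge the two least-probable nodes; each merge adds 1 bit to every symbol beneath it): 1/39 + 4/117 = 7/117; 7/117 + 4/39 = 19/117; 19/117 + 19/117 = 38/117; 25/117 + 3/13 = 4/9; 3/13 + 38/117 = 5/9; 4/9 + 5/9 = 1. Resulting codeword lengths (in the order the probabilities were given): (4, 2, 5, 2, 3, 5, 2). L_avg = sum(p_i * l_i) = 4/39*4 + 25/117*2 + 4/117*5 + 3/13*2 + 19/117*3 + 1/39*5 + 3/13*2 = 298/117 = 2.547

2.547 bits


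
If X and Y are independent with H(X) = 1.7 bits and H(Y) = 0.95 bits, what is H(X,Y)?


For independent variables, H(X,Y) = H(X) + H(Y) = 1.7 + 0.95 = 2.65

2.65 bits


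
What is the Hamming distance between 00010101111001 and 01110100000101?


Count differing positions: . ^ ^ . . . . ^ ^ ^ ^ ^ . . = 7 differences

7


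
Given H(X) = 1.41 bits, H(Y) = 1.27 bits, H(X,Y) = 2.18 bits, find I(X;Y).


I(X;Y) = H(X) + H(Y) - H(X,Y) = 1.41 + 1.27 - 2.18 = 0.5

0.5 bits


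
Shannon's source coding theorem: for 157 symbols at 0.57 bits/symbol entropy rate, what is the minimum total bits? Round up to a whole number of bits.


Minimum bits >= n * H = 157 * 0.57 = 89.49, rounded up to a whole number of bits = 90

90 bits


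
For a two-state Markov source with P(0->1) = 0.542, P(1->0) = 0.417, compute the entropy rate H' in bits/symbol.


Stationary distribution: pi_0 = p10/(p01+p10) = 0.4348, pi_1 = 0.5652. Entropy rate H' = pi_0*H(p01) + pi_1*H(p10) = 0.4348*0.9949 + 0.5652*0.98 = 0.9865

0.9865 bits/symbol


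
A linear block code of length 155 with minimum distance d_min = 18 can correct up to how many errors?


Correction capability = floor((d-1)/2) = floor((18-1)/2) = 8

8 errors


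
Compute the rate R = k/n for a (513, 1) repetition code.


Rate = k/n = 1/513

1/513


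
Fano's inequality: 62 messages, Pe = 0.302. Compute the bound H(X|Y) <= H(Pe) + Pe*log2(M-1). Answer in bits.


H(Pe) = -Pe*log2(Pe) - (1-Pe)*log2(1-Pe) = -0.302*log2(0.302) - 0.698*log2(0.698) = 0.521669 + 0.362053 = 0.8837. Pe*log2(M-1) = 0.302*log2(61) = 1.791083. Bound = H(Pe) + Pe*log2(M-1) = 0.521669 + 0.362053 + 1.791083 = 2.6748

2.6748 bits


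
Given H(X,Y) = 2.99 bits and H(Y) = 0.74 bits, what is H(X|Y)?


H(X|Y) = H(X,Y) - H(Y) = 2.99 - 0.74 = 2.25

2.25 bits


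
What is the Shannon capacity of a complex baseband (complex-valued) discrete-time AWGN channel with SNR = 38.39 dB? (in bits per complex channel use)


SNR_linear = 10^(38.39/10) = 6902.398; C = log2(1 + SNR_linear) = log2(1 + 6902.398) = 12.7531

12.7531 bits/channel use


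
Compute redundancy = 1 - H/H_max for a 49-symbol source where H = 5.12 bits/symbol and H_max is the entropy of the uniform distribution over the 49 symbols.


H_max = log2(K) = log2(49) = 5.6147 bits/symbol. Redundancy = 1 - H/H_max = 1 - 5.12/5.6147 = 1 - 0.9119 = 0.0881

0.0881


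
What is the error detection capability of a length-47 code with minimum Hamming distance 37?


Detection capability = d_min - 1 = 37 - 1 = 36

36 errors


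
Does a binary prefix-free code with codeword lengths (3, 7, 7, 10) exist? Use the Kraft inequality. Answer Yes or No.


Kraft sum = sum(2^(-l_i)) = 0.1416, need <= 1. Result: satisfied (a binary prefix-free code with these lengths exists)

Yes


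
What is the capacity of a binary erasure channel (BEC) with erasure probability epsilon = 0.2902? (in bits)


C = 1 - epsilon = 1 - 0.2902 = 0.7098

0.7098 bits


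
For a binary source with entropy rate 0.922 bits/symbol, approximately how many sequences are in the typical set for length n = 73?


log2|A_typical| = nH = 73 * 0.922 = 67.306, so |A_typical| ~ 2^67.306 = 1.824e+20

1.824e+20


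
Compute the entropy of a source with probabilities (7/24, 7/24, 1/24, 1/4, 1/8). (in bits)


H = -sum(p_i * log2(p_i)). Terms: -(7/24)*log2(7/24) = 0.518469; -(7/24)*log2(7/24) = 0.518469; -(1/24)*log2(1/24) = 0.191040; -(1/4)*log2(1/4) = 0.500000; -(1/8)*log2(1/8) = 0.375000. H = 0.518469 + 0.518469 + 0.191040 + 0.500000 + 0.375000 = 2.103

2.103 bits


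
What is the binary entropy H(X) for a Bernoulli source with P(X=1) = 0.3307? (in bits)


H = -p*log2(p) - (1-p)*log2(1-p). -0.3307*log2(0.3307) = 0.527931; -0.6693*log2(0.6693) = 0.387709. H = 0.527931 + 0.387709 = 0.9156

0.9156 bits


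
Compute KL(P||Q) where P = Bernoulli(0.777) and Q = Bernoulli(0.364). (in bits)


KL = p*log2(p/q) + (1-p)*log2((1-p)/(1-q)) = 0.777*log2(0.777/0.364) + 0.223*log2(0.223/0.636) = 0.5128

0.5128 bits


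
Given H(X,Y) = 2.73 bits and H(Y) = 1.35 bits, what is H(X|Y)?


H(X|Y) = H(X,Y) - H(Y) = 2.73 - 1.35 = 1.38

1.38 bits


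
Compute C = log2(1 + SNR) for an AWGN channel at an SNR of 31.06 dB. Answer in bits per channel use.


SNR_linear = 10^(31.06/10) = 1276.4388; C = log2(1 + SNR_linear) = log2(1 + 1276.4388) = 10.319

10.319 bits/channel use


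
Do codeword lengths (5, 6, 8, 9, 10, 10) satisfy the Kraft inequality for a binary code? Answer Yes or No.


Kraft sum = sum(2^(-l_i)) = 0.0547, need <= 1. Result: satisfied (a binary prefix-free code with these lengths exists)

Yes


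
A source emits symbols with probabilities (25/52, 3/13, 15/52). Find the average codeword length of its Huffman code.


Huffman construction (repeatedly merge the two least-probable nodes; each merge adds 1 bit to every symbol beneath it): 3/13 + 15/52 = 27/52; 25/52 + 27/52 = 1. Resulting codeword lengths (in the order the probabilities were given): (1, 2, 2). L_avg = sum(p_i * l_i) = 25/52*1 + 3/13*2 + 15/52*2 = 79/52 = 1.5192

1.5192 bits


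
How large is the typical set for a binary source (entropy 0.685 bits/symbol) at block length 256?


log2|A_typical| = nH = 256 * 0.685 = 175.36, so |A_typical| ~ 2^175.36 = 6.146e+52

6.146e+52


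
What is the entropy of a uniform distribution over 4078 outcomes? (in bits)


H = log2(n) = log2(4078) = 11.9936

11.9936 bits


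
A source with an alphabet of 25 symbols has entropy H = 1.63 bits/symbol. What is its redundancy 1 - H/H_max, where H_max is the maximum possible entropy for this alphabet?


H_max = log2(K) = log2(25) = 4.6439 bits/symbol. Redundancy = 1 - H/H_max = 1 - 1.63/4.6439 = 1 - 0.351 = 0.649

0.649


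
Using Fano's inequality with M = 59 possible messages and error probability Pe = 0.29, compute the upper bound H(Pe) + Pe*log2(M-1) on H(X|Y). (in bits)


H(Pe) = -Pe*log2(Pe) - (1-Pe)*log2(1-Pe) = -0.29*log2(0.29) - 0.71*log2(0.71) = 0.517904 + 0.350817 = 0.8687. Pe*log2(M-1) = 0.29*log2(58) = 1.698814. Bound = H(Pe) + Pe*log2(M-1) = 0.517904 + 0.350817 + 1.698814 = 2.5675

2.5675 bits


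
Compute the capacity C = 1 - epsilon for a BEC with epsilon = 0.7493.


C = 1 - epsilon = 1 - 0.7493 = 0.2507

0.2507 bits


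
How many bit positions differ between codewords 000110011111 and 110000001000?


Count differing positions: ^ ^ . ^ ^ . . ^ . ^ ^ ^ = 8 differences

8


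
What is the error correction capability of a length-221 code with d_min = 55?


Correction capability = floor((d-1)/2) = floor((55-1)/2) = 27

27 errors


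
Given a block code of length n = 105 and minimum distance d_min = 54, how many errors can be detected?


Detection capability = d_min - 1 = 54 - 1 = 53

53 errors


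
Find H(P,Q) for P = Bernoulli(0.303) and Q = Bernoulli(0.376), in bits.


H(P,Q) = -p*log2(q) - (1-p)*log2(1-q). -0.303*log2(0.376) = 0.427592; -0.697*log2(0.624) = 0.474226. H(P,Q) = 0.427592 + 0.474226 = 0.9018

0.9018 bits


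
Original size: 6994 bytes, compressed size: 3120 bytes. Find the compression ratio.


Ratio = original / compressed = 6994 / 3120 = 2.2417

2.2417


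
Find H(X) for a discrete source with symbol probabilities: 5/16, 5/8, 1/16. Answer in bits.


H = -sum(p_i * log2(p_i)). Terms: -(5/16)*log2(5/16) = 0.524397; -(5/8)*log2(5/8) = 0.423795; -(1/16)*log2(1/16) = 0.250000. H = 0.524397 + 0.423795 + 0.250000 = 1.1982

1.1982 bits


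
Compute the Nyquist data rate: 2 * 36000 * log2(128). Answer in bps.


Rate = 2 * B * log2(M) = 2 * 36000 * 7.0 = 504000.0

504000.0 bps


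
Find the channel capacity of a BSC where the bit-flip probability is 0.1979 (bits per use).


H(p) = -p*log2(p) - (1-p)*log2(1-p) = -0.1979*log2(0.1979) - 0.8021*log2(0.8021) = 0.462523 + 0.255185 = 0.7177. C = 1 - H(p) = 1 - 0.7177 = 0.2823

0.2823 bits


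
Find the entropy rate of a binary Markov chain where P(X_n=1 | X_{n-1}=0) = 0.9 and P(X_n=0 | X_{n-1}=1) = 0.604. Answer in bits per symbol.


Stationary distribution: pi_0 = p10/(p01+p10) = 0.4016, pi_1 = 0.5984. Entropy rate H' = pi_0*H(p01) + pi_1*H(p10) = 0.4016*0.469 + 0.5984*0.9686 = 0.7679

0.7679 bits/symbol


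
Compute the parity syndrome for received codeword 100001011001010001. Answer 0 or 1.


Syndrome = XOR of all bits = 1 XOR 0 XOR 0 XOR 0 XOR 0 XOR 1 XOR 0 XOR 1 XOR 1 XOR 0 XOR 0 XOR 1 XOR 0 XOR 1 XOR 0 XOR 0 XOR 0 XOR 1 = 1

1
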